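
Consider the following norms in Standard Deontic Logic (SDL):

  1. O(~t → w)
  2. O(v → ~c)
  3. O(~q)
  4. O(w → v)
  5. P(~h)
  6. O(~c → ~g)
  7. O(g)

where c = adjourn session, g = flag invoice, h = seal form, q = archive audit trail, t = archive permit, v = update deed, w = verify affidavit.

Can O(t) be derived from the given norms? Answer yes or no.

Yes

Premise 7 gives O(g).
Premise 6, O(~c → ~g), contraposes to O(g → c); with O(g) we get O(c).
Premise 2, O(v → ~c), contraposes to O(c → ~v); with O(c) we get O(~v).
The contrapositive of premise 4 (O(w → v)) is O(~v → ~w), and O(~v) is already established, so O(~w).
The contrapositive of premise 1 (O(~t → w)) is O(~w → t), and O(~w) is already established, so O(t).
Premises 3, 5 do not contribute to this derivation.
So O(t) follows.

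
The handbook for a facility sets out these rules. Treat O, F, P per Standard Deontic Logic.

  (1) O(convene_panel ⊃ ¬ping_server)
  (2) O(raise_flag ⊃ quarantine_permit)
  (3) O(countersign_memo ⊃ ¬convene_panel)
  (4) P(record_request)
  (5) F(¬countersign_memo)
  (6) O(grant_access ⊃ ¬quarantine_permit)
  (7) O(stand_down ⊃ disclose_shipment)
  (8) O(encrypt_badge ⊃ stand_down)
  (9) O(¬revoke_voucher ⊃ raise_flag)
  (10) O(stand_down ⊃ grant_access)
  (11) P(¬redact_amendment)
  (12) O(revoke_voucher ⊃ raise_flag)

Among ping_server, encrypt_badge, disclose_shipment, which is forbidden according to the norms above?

Premises 12 and 9 are O(revoke_voucher ⊃ raise_flag) and O(¬revoke_voucher ⊃ raise_flag); every ideal world satisfies revoke_voucher or ¬revoke_voucher, so in either case raise_flag holds — hence O(raise_flag).
From O(raise_flag) and premise 2, O(raise_flag ⊃ quarantine_permit), we obtain O(quarantine_permit).
The contrapositive of premise 6 (O(grant_access ⊃ ¬quarantine_permit)) is O(quarantine_permit ⊃ ¬grant_access), and O(quarantine_permit) is already established, so O(¬grant_access).
Premise 10, O(stand_down ⊃ grant_access), contraposes to O(¬grant_access ⊃ ¬stand_down); with O(¬grant_access) we get O(¬stand_down).
The contrapositive of premise 8 (O(encrypt_badge ⊃ stand_down)) is O(¬stand_down ⊃ ¬encrypt_badge), and O(¬stand_down) is already established, so O(¬encrypt_badge).
So O(¬encrypt_badge) holds, i.e. encrypt_badge is forbidden. None of the other listed options is forbidden under the premises.

encrypt_badge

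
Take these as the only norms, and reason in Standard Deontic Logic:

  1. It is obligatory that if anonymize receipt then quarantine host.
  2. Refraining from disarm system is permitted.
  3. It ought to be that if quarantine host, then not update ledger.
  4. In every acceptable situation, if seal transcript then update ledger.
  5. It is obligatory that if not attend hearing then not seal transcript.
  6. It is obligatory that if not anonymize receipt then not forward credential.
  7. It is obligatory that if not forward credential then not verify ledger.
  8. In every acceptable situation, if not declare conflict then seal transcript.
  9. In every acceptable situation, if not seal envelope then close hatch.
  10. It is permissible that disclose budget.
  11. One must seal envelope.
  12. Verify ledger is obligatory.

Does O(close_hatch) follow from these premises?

Premise 9 is O(¬seal_envelope → close_hatch), but O(¬seal_envelope) is not derivable from the premises, so it does not yield O(close_hatch).
No other premise forces O(close_hatch). An ideal world satisfying every premise can still have close_hatch false, so O(close_hatch) is not derivable.

No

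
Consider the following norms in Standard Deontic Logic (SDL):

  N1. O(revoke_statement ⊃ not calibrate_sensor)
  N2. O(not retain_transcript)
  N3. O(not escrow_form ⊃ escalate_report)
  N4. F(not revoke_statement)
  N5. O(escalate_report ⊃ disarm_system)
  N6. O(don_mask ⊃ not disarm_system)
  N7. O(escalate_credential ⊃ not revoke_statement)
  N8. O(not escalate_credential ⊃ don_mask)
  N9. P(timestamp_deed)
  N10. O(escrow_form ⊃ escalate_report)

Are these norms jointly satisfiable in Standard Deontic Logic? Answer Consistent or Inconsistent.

Inconsistent

By case analysis on escrow_form: premise 10 gives O(escrow_form ⊃ escalate_report) and premise 3 gives O(not escrow_form ⊃ escalate_report), so O(escalate_report) either way.
From O(escalate_report) and premise 5, O(escalate_report ⊃ disarm_system), we obtain O(disarm_system).
The contrapositive of premise 6 (O(don_mask ⊃ not disarm_system)) is O(disarm_system ⊃ not don_mask), and O(disarm_system) is already established, so O(not don_mask).
Premise 8 is O(not escalate_credential ⊃ don_mask); contrapositively O(not don_mask ⊃ escalate_credential). Since O(not don_mask) holds, K gives O(escalate_credential).
Premise 7 is O(escalate_credential ⊃ not revoke_statement); since O(escalate_credential), deontic closure gives O(not revoke_statement).
However, F(not revoke_statement) at premise 4 amounts to O(revoke_statement).
We now have both O(not revoke_statement) and O(revoke_statement) — revoke_statement is simultaneously obligatory and forbidden, violating the D-axiom.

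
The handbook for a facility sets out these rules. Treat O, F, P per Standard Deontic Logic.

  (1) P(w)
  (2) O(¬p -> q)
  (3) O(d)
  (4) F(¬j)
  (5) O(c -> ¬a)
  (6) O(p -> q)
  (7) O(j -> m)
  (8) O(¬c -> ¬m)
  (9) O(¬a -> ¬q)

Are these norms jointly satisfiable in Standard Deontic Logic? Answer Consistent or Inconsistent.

Inconsistent

Premises 2 and 6 are O(¬p -> q) and O(p -> q); every ideal world satisfies ¬p or p, so in either case q holds — hence O(q).
The contrapositive of premise 9 (O(¬a -> ¬q)) is O(q -> a), and O(q) is already established, so O(a).
Premise 5, O(c -> ¬a), contraposes to O(a -> ¬c); with O(a) we get O(¬c).
Premise 8 is O(¬c -> ¬m); since O(¬c), deontic closure gives O(¬m).
The contrapositive of premise 7 (O(j -> m)) is O(¬m -> ¬j), and O(¬m) is already established, so O(¬j).
However, F(¬j) at premise 4 amounts to O(j).
We now have both O(¬j) and O(j) — j is simultaneously obligatory and forbidden, violating the D-axiom.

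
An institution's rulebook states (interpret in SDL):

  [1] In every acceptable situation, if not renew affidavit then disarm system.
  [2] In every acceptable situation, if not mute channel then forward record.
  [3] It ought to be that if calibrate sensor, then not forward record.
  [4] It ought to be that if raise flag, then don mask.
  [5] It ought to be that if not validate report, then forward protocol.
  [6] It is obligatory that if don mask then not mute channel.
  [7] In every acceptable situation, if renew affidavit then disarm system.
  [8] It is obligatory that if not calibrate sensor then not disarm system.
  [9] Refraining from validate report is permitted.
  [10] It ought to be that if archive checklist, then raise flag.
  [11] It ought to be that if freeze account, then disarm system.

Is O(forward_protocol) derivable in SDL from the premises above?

No

Premise 5 is O(¬validate_report → forward_protocol), but O(¬validate_report) is not derivable from the premises (the permission P(¬validate_report) asserts only ¬O(validate_report), not O(¬validate_report)), so it does not yield O(forward_protocol).
No other premise forces O(forward_protocol). An ideal world satisfying every premise can still have forward_protocol false, so O(forward_protocol) is not derivable.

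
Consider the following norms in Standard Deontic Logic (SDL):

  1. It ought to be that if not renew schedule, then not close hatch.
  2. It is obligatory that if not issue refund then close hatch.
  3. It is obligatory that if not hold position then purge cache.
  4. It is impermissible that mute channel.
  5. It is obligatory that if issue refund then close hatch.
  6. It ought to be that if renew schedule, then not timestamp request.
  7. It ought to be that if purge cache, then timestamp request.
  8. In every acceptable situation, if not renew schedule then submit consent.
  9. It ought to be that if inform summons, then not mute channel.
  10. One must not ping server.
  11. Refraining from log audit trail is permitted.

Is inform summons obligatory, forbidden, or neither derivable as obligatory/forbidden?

Premise 9 is O(inform_summons → ¬mute_channel); even if O(¬mute_channel) held, inferring O(inform_summons) would be affirming the consequent — invalid.
No premise or chain of K-axiom applications forces O(inform_summons), and none forces O(¬inform_summons). So inform_summons is neither obligatory nor forbidden under these norms.

Neither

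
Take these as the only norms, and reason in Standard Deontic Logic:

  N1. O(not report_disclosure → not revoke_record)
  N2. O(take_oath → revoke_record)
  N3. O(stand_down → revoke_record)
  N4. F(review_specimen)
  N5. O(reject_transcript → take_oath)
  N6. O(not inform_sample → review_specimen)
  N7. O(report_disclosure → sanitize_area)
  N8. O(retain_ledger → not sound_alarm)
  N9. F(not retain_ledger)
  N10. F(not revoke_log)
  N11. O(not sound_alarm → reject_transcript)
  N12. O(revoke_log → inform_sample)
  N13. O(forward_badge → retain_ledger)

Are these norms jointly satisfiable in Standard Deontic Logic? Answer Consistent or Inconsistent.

Premise 6 is O(not inform_sample → review_specimen), but O(not inform_sample) is not derivable from the premises, so it does not yield O(review_specimen).
So O(review_specimen) is not derivable, and the apparent clash with O(not review_specimen) does not arise.
A world satisfying every obligation exists (e.g. forward_badge=false, inform_sample=true, reject_transcript=true, report_disclosure=true, retain_ledger=true, review_specimen=false, revoke_log=true, revoke_record=true, sanitize_area=true, sound_alarm=false, stand_down=false, take_oath=true); no atom is both obligatory and forbidden, so the set is consistent.

Consistent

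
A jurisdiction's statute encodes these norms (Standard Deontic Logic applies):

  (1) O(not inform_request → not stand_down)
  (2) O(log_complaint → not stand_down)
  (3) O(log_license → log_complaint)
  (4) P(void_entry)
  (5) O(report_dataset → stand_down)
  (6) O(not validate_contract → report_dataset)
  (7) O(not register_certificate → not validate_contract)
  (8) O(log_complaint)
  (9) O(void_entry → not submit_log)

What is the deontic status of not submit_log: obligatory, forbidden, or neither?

Neither

Premise 9 is O(void_entry → not submit_log), but O(void_entry) is not derivable from the premises (the permission P(void_entry) asserts only not O(not void_entry), not O(void_entry)), so it does not yield O(not submit_log).
No premise or chain of K-axiom applications forces O(not submit_log), and none forces O(submit_log). So not submit_log is neither obligatory nor forbidden under these norms.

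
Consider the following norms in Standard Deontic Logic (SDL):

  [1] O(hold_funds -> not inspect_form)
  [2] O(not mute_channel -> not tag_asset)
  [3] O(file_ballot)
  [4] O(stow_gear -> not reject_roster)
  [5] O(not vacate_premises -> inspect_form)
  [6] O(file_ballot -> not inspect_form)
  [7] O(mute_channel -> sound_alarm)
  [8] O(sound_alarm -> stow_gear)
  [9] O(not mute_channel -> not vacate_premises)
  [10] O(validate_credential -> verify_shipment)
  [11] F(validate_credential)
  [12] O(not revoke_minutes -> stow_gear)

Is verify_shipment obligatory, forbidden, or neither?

Premise 10 is O(validate_credential -> verify_shipment), but O(validate_credential) is not derivable from the premises, so it does not yield O(verify_shipment).
No premise or chain of K-axiom applications forces O(verify_shipment), and none forces O(not verify_shipment). So verify_shipment is neither obligatory nor forbidden under these norms.

Neither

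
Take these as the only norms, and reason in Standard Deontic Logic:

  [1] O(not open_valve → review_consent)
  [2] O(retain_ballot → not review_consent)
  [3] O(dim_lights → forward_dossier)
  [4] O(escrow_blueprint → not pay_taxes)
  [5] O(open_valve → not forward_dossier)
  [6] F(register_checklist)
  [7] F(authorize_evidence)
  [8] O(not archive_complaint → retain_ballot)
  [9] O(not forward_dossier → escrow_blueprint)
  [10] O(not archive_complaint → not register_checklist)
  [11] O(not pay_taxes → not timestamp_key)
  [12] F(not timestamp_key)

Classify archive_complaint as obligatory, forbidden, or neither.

F(not timestamp_key) at premise 12 means O(timestamp_key).
Premise 11 is O(not pay_taxes → not timestamp_key); contrapositively O(timestamp_key → pay_taxes). Since O(timestamp_key) holds, K gives O(pay_taxes).
Premise 4 is O(escrow_blueprint → not pay_taxes); contrapositively O(pay_taxes → not escrow_blueprint). Since O(pay_taxes) holds, K gives O(not escrow_blueprint).
The contrapositive of premise 9 (O(not forward_dossier → escrow_blueprint)) is O(not escrow_blueprint → forward_dossier), and O(not escrow_blueprint) is already established, so O(forward_dossier).
The contrapositive of premise 5 (O(open_valve → not forward_dossier)) is O(forward_dossier → not open_valve), and O(forward_dossier) is already established, so O(not open_valve).
With premise 1, O(not open_valve → review_consent), the K-axiom yields O(review_consent).
The contrapositive of premise 2 (O(retain_ballot → not review_consent)) is O(review_consent → not retain_ballot), and O(review_consent) is already established, so O(not retain_ballot).
The contrapositive of premise 8 (O(not archive_complaint → retain_ballot)) is O(not retain_ballot → archive_complaint), and O(not retain_ballot) is already established, so O(archive_complaint).
Premises 3, 6, 7, 10 do not contribute to this derivation.
Hence archive_complaint is obligatory.

Obligatory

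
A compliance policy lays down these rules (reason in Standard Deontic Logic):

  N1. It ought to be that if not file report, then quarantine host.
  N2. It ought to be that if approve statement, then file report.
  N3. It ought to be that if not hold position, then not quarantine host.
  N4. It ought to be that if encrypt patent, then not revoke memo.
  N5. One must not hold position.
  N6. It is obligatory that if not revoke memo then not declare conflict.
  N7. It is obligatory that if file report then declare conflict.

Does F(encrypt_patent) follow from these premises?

Yes

F(hold_position) at premise 5 means O(¬hold_position).
With premise 3, O(¬hold_position → ¬quarantine_host), the K-axiom yields O(¬quarantine_host).
Premise 1 is O(¬file_report → quarantine_host); contrapositively O(¬quarantine_host → file_report). Since O(¬quarantine_host) holds, K gives O(file_report).
From O(file_report) and premise 7, O(file_report → declare_conflict), we obtain O(declare_conflict).
Premise 6, O(¬revoke_memo → ¬declare_conflict), contraposes to O(declare_conflict → revoke_memo); with O(declare_conflict) we get O(revoke_memo).
Premise 4 is O(encrypt_patent → ¬revoke_memo); contrapositively O(revoke_memo → ¬encrypt_patent). Since O(revoke_memo) holds, K gives O(¬encrypt_patent).
Premise 2 does not contribute to this derivation.
So O(¬encrypt_patent) holds, i.e. F(encrypt_patent). The claim follows.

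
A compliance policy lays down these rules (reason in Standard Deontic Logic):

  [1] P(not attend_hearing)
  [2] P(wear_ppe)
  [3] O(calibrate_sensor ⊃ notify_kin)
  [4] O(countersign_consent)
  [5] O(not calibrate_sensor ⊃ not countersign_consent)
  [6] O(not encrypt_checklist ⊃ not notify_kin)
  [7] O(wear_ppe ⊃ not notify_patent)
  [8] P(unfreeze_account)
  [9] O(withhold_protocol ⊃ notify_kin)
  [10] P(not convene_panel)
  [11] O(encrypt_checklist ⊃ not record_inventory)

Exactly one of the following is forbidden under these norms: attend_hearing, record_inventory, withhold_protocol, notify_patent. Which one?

record_inventory

Premise 4 gives O(countersign_consent).
The contrapositive of premise 5 (O(not calibrate_sensor ⊃ not countersign_consent)) is O(countersign_consent ⊃ calibrate_sensor), and O(countersign_consent) is already established, so O(calibrate_sensor).
With premise 3, O(calibrate_sensor ⊃ notify_kin), the K-axiom yields O(notify_kin).
The contrapositive of premise 6 (O(not encrypt_checklist ⊃ not notify_kin)) is O(notify_kin ⊃ encrypt_checklist), and O(notify_kin) is already established, so O(encrypt_checklist).
With premise 11, O(encrypt_checklist ⊃ not record_inventory), the K-axiom yields O(not record_inventory).
So O(not record_inventory) holds, i.e. record_inventory is forbidden. None of the other listed options is forbidden under the premises.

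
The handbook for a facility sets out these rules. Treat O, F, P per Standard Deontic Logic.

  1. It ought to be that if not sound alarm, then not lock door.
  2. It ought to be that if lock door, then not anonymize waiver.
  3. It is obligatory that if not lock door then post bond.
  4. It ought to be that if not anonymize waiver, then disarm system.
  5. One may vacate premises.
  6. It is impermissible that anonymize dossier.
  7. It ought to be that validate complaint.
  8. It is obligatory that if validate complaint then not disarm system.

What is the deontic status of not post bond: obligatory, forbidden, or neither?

Premise 7 states O(validate_complaint) outright.
With premise 8, O(validate_complaint → ¬disarm_system), the K-axiom yields O(¬disarm_system).
Premise 4 is O(¬anonymize_waiver → disarm_system); contrapositively O(¬disarm_system → anonymize_waiver). Since O(¬disarm_system) holds, K gives O(anonymize_waiver).
Premise 2 is O(lock_door → ¬anonymize_waiver); contrapositively O(anonymize_waiver → ¬lock_door). Since O(anonymize_waiver) holds, K gives O(¬lock_door).
With premise 3, O(¬lock_door → post_bond), the K-axiom yields O(post_bond).
Premises 1, 5, 6 do not contribute to this derivation.
Thus O(post_bond), which is F(¬post_bond): ¬post_bond is forbidden.

Forbidden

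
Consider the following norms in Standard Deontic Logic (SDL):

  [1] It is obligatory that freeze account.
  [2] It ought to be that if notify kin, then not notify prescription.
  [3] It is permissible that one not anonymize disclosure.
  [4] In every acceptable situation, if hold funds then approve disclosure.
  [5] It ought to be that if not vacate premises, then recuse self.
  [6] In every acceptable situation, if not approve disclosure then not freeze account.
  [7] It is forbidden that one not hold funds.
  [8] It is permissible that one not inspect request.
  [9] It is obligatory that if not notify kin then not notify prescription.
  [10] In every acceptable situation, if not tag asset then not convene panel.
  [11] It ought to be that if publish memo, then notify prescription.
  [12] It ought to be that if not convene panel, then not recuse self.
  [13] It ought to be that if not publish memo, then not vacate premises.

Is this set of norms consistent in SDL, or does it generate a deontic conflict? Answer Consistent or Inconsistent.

Premise 6 is O(¬approve_disclosure → ¬freeze_account), but O(¬approve_disclosure) is not derivable from the premises, so it does not yield O(¬freeze_account).
So O(¬freeze_account) is not derivable, and the apparent clash with O(freeze_account) does not arise.
A world satisfying every obligation exists (e.g. anonymize_disclosure=false, approve_disclosure=true, convene_panel=true, freeze_account=true, hold_funds=true, inspect_request=false, notify_kin=false, notify_prescription=false, publish_memo=false, recuse_self=true, tag_asset=true, vacate_premises=false); no atom is both obligatory and forbidden, so the set is consistent.

Consistent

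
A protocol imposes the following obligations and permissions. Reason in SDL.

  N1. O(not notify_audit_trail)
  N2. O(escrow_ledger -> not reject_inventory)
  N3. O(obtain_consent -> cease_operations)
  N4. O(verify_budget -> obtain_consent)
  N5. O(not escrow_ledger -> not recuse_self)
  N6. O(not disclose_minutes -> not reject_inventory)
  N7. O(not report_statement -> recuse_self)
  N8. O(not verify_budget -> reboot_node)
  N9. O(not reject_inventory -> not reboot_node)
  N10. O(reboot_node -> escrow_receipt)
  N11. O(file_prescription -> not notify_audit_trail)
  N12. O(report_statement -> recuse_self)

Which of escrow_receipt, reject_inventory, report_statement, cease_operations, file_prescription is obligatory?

cease_operations

Premises 12 and 7 are O(report_statement -> recuse_self) and O(not report_statement -> recuse_self); every ideal world satisfies report_statement or not report_statement, so in either case recuse_self holds — hence O(recuse_self).
Premise 5, O(not escrow_ledger -> not recuse_self), contraposes to O(recuse_self -> escrow_ledger); with O(recuse_self) we get O(escrow_ledger).
With premise 2, O(escrow_ledger -> not reject_inventory), the K-axiom yields O(not reject_inventory).
From O(not reject_inventory) and premise 9, O(not reject_inventory -> not reboot_node), we obtain O(not reboot_node).
The contrapositive of premise 8 (O(not verify_budget -> reboot_node)) is O(not reboot_node -> verify_budget), and O(not reboot_node) is already established, so O(verify_budget).
With premise 4, O(verify_budget -> obtain_consent), the K-axiom yields O(obtain_consent).
Applying K to premise 3 (O(obtain_consent -> cease_operations)) and O(obtain_consent) yields O(cease_operations).
So O(cease_operations) holds — cease_operations is obligatory. None of the other listed options is made obligatory by any chain of premises.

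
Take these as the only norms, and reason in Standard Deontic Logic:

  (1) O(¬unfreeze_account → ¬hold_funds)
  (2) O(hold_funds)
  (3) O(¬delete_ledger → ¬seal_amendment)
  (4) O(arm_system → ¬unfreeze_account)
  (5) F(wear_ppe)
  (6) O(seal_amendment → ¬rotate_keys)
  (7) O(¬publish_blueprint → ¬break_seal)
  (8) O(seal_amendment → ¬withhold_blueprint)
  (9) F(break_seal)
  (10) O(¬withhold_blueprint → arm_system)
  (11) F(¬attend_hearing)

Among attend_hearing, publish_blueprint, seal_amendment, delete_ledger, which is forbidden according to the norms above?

Premise 2 gives O(hold_funds).
Premise 1 is O(¬unfreeze_account → ¬hold_funds); contrapositively O(hold_funds → unfreeze_account). Since O(hold_funds) holds, K gives O(unfreeze_account).
Premise 4 is O(arm_system → ¬unfreeze_account); contrapositively O(unfreeze_account → ¬arm_system). Since O(unfreeze_account) holds, K gives O(¬arm_system).
Premise 10, O(¬withhold_blueprint → arm_system), contraposes to O(¬arm_system → withhold_blueprint); with O(¬arm_system) we get O(withhold_blueprint).
Premise 8, O(seal_amendment → ¬withhold_blueprint), contraposes to O(withhold_blueprint → ¬seal_amendment); with O(withhold_blueprint) we get O(¬seal_amendment).
So O(¬seal_amendment) holds, i.e. seal_amendment is forbidden. None of the other listed options is forbidden under the premises.

seal_amendment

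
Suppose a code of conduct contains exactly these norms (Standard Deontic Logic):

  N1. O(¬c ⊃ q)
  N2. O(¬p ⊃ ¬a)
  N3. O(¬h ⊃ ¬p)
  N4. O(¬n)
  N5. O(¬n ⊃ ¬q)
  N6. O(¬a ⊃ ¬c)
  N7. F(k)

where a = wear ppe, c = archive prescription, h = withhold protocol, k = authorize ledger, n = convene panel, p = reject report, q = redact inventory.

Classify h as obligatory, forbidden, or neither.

Obligatory

Premise 4 states O(¬n) outright.
From O(¬n) and premise 5, O(¬n ⊃ ¬q), we obtain O(¬q).
Premise 1 is O(¬c ⊃ q); contrapositively O(¬q ⊃ c). Since O(¬q) holds, K gives O(c).
Premise 6, O(¬a ⊃ ¬c), contraposes to O(c ⊃ a); with O(c) we get O(a).
Premise 2 is O(¬p ⊃ ¬a); contrapositively O(a ⊃ p). Since O(a) holds, K gives O(p).
Premise 3, O(¬h ⊃ ¬p), contraposes to O(p ⊃ h); with O(p) we get O(h).
Premise 7 does not contribute to this derivation.
Hence h is obligatory.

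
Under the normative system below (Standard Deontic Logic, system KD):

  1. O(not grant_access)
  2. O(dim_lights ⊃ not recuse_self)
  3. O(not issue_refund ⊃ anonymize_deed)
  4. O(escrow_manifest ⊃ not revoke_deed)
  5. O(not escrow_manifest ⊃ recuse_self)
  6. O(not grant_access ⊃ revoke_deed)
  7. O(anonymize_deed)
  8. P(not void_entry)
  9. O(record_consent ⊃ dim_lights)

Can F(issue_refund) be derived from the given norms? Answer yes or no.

Premise 3 is O(not issue_refund ⊃ anonymize_deed); even if O(anonymize_deed) held, inferring O(not issue_refund) would be affirming the consequent — invalid.
No other premise forces O(not issue_refund). An ideal world satisfying every premise can still have issue_refund true, so F(issue_refund) is not derivable.

No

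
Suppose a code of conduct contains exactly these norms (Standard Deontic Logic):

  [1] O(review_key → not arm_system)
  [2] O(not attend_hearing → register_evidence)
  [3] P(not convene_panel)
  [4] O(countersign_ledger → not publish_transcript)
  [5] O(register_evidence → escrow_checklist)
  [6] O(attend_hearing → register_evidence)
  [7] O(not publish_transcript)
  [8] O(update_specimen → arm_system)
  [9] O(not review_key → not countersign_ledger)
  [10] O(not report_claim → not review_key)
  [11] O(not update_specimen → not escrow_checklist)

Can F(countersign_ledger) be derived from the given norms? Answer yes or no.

By case analysis on attend_hearing: premise 6 gives O(attend_hearing → register_evidence) and premise 2 gives O(not attend_hearing → register_evidence), so O(register_evidence) either way.
Premise 5 is O(register_evidence → escrow_checklist); since O(register_evidence), deontic closure gives O(escrow_checklist).
The contrapositive of premise 11 (O(not update_specimen → not escrow_checklist)) is O(escrow_checklist → update_specimen), and O(escrow_checklist) is already established, so O(update_specimen).
Premise 8 is O(update_specimen → arm_system); since O(update_specimen), deontic closure gives O(arm_system).
The contrapositive of premise 1 (O(review_key → not arm_system)) is O(arm_system → not review_key), and O(arm_system) is already established, so O(not review_key).
From O(not review_key) and premise 9, O(not review_key → not countersign_ledger), we obtain O(not countersign_ledger).
Premises 3, 4, 7, 10 do not contribute to this derivation.
So O(not countersign_ledger) holds, i.e. F(countersign_ledger). The claim follows.

Yes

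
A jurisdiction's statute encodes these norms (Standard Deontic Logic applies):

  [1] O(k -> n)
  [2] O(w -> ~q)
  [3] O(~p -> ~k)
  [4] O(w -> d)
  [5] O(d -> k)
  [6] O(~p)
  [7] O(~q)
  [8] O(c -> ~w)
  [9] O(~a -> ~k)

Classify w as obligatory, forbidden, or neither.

From premise 6 we have O(~p).
With premise 3, O(~p -> ~k), the K-axiom yields O(~k).
Premise 5, O(d -> k), contraposes to O(~k -> ~d); with O(~k) we get O(~d).
Premise 4 is O(w -> d); contrapositively O(~d -> ~w). Since O(~d) holds, K gives O(~w).
Premises 1, 2, 7, 8, 9 do not contribute to this derivation.
Thus O(~w), which is F(w): w is forbidden.

Forbidden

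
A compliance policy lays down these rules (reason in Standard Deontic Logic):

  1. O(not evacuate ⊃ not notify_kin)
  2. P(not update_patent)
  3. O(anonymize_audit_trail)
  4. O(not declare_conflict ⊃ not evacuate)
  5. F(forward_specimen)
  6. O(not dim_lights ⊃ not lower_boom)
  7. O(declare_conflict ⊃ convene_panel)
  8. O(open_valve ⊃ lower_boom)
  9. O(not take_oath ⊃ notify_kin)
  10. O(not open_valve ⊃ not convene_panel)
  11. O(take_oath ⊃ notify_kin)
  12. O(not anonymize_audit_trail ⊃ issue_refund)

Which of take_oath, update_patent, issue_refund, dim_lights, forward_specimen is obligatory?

dim_lights

Premises 9 and 11 are O(not take_oath ⊃ notify_kin) and O(take_oath ⊃ notify_kin); every ideal world satisfies not take_oath or take_oath, so in either case notify_kin holds — hence O(notify_kin).
Premise 1 is O(not evacuate ⊃ not notify_kin); contrapositively O(notify_kin ⊃ evacuate). Since O(notify_kin) holds, K gives O(evacuate).
Premise 4, O(not declare_conflict ⊃ not evacuate), contraposes to O(evacuate ⊃ declare_conflict); with O(evacuate) we get O(declare_conflict).
Applying K to premise 7 (O(declare_conflict ⊃ convene_panel)) and O(declare_conflict) yields O(convene_panel).
Premise 10, O(not open_valve ⊃ not convene_panel), contraposes to O(convene_panel ⊃ open_valve); with O(convene_panel) we get O(open_valve).
Premise 8 is O(open_valve ⊃ lower_boom); since O(open_valve), deontic closure gives O(lower_boom).
Premise 6 is O(not dim_lights ⊃ not lower_boom); contrapositively O(lower_boom ⊃ dim_lights). Since O(lower_boom) holds, K gives O(dim_lights).
So O(dim_lights) holds — dim_lights is obligatory. None of the other listed options is made obligatory by any chain of premises.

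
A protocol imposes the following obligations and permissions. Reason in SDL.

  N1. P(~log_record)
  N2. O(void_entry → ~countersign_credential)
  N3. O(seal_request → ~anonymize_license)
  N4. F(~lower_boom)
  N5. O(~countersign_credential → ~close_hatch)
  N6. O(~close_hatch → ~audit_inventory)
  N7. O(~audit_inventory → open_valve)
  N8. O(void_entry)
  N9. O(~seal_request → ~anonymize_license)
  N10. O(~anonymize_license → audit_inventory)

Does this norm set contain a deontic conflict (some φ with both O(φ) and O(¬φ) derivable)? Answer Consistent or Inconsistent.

Premises 9 and 3 cover both cases: O(~seal_request → ~anonymize_license) and O(seal_request → ~anonymize_license). Since ~seal_request ∨ seal_request is a tautology, O(~anonymize_license) follows.
From O(~anonymize_license) and premise 10, O(~anonymize_license → audit_inventory), we obtain O(audit_inventory).
The contrapositive of premise 6 (O(~close_hatch → ~audit_inventory)) is O(audit_inventory → close_hatch), and O(audit_inventory) is already established, so O(close_hatch).
Premise 5, O(~countersign_credential → ~close_hatch), contraposes to O(close_hatch → countersign_credential); with O(close_hatch) we get O(countersign_credential).
Premise 2 is O(void_entry → ~countersign_credential); contrapositively O(countersign_credential → ~void_entry). Since O(countersign_credential) holds, K gives O(~void_entry).
However, premise 8 gives O(void_entry).
We now have both O(~void_entry) and O(void_entry) — void_entry is simultaneously obligatory and forbidden, violating the D-axiom.

Inconsistent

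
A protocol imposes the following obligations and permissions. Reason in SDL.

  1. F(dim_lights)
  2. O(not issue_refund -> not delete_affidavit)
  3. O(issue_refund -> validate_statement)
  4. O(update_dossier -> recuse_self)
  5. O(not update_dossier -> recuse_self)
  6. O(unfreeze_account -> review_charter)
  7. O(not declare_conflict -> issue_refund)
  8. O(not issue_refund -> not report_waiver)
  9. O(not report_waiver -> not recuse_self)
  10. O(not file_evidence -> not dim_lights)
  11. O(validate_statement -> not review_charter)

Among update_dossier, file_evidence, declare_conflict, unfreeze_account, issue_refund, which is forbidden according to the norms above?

Premises 4 and 5 cover both cases: O(update_dossier -> recuse_self) and O(not update_dossier -> recuse_self). Since update_dossier ∨ not update_dossier is a tautology, O(recuse_self) follows.
Premise 9 is O(not report_waiver -> not recuse_self); contrapositively O(recuse_self -> report_waiver). Since O(recuse_self) holds, K gives O(report_waiver).
Premise 8, O(not issue_refund -> not report_waiver), contraposes to O(report_waiver -> issue_refund); with O(report_waiver) we get O(issue_refund).
Applying K to premise 3 (O(issue_refund -> validate_statement)) and O(issue_refund) yields O(validate_statement).
With premise 11, O(validate_statement -> not review_charter), the K-axiom yields O(not review_charter).
The contrapositive of premise 6 (O(unfreeze_account -> review_charter)) is O(not review_charter -> not unfreeze_account), and O(not review_charter) is already established, so O(not unfreeze_account).
So O(not unfreeze_account) holds, i.e. unfreeze_account is forbidden. None of the other listed options is forbidden under the premises.

unfreeze_account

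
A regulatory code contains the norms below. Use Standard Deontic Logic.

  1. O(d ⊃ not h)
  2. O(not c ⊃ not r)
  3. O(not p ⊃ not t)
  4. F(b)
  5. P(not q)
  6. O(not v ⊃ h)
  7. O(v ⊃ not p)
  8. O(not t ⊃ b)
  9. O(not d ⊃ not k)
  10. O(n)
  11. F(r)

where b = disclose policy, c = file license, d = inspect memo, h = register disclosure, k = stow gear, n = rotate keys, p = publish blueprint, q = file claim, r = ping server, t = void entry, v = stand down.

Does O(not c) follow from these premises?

No

Premise 2 is O(not c ⊃ not r); even if O(not r) held, inferring O(not c) would be affirming the consequent — invalid.
No other premise forces O(not c). An ideal world satisfying every premise can still have not c false, so O(not c) is not derivable.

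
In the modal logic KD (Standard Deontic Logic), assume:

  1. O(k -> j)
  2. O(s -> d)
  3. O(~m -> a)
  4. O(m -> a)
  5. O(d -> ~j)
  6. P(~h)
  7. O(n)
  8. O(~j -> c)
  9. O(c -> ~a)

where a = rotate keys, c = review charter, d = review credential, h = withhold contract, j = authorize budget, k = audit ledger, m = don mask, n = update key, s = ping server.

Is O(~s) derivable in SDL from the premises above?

By case analysis on m: premise 4 gives O(m -> a) and premise 3 gives O(~m -> a), so O(a) either way.
Premise 9, O(c -> ~a), contraposes to O(a -> ~c); with O(a) we get O(~c).
Premise 8, O(~j -> c), contraposes to O(~c -> j); with O(~c) we get O(j).
Premise 5 is O(d -> ~j); contrapositively O(j -> ~d). Since O(j) holds, K gives O(~d).
Premise 2 is O(s -> d); contrapositively O(~d -> ~s). Since O(~d) holds, K gives O(~s).
Premises 1, 6, 7 do not contribute to this derivation.
So O(~s) follows.

Yes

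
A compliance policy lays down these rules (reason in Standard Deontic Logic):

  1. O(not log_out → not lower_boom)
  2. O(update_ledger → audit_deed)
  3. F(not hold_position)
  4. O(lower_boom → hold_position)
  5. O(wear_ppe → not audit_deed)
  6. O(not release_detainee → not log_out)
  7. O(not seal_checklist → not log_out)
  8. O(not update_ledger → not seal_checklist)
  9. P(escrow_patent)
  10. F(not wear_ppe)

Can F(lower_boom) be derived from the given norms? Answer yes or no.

Premise 10, F(not wear_ppe), is equivalent to O(wear_ppe).
From O(wear_ppe) and premise 5, O(wear_ppe → not audit_deed), we obtain O(not audit_deed).
Premise 2, O(update_ledger → audit_deed), contraposes to O(not audit_deed → not update_ledger); with O(not audit_deed) we get O(not update_ledger).
With premise 8, O(not update_ledger → not seal_checklist), the K-axiom yields O(not seal_checklist).
From O(not seal_checklist) and premise 7, O(not seal_checklist → not log_out), we obtain O(not log_out).
Premise 1 is O(not log_out → not lower_boom); since O(not log_out), deontic closure gives O(not lower_boom).
Premises 3, 4, 6, 9 do not contribute to this derivation.
So O(not lower_boom) holds, i.e. F(lower_boom). The claim follows.

Yes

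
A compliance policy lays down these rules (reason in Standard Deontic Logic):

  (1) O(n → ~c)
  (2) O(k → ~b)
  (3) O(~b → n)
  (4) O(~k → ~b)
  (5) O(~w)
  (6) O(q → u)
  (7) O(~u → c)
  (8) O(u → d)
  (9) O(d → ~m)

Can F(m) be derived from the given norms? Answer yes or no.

By case analysis on ~k: premise 4 gives O(~k → ~b) and premise 2 gives O(k → ~b), so O(~b) either way.
From O(~b) and premise 3, O(~b → n), we obtain O(n).
Applying K to premise 1 (O(n → ~c)) and O(n) yields O(~c).
The contrapositive of premise 7 (O(~u → c)) is O(~c → u), and O(~c) is already established, so O(u).
From O(u) and premise 8, O(u → d), we obtain O(d).
From O(d) and premise 9, O(d → ~m), we obtain O(~m).
Premises 5, 6 do not contribute to this derivation.
So O(~m) holds, i.e. F(m). The claim follows.

Yes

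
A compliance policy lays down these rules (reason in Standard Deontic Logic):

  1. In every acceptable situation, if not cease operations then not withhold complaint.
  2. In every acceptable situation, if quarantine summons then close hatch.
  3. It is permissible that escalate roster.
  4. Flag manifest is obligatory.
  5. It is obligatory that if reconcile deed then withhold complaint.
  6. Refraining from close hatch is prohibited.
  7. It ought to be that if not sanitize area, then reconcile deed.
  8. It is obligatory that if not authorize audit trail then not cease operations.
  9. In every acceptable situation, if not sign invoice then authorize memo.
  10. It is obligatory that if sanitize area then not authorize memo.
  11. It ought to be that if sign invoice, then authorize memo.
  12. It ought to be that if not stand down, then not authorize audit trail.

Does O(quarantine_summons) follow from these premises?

No

Premise 2 is O(quarantine_summons → close_hatch); even if O(close_hatch) held, inferring O(quarantine_summons) would be affirming the consequent — invalid.
No other premise forces O(quarantine_summons). An ideal world satisfying every premise can still have quarantine_summons false, so O(quarantine_summons) is not derivable.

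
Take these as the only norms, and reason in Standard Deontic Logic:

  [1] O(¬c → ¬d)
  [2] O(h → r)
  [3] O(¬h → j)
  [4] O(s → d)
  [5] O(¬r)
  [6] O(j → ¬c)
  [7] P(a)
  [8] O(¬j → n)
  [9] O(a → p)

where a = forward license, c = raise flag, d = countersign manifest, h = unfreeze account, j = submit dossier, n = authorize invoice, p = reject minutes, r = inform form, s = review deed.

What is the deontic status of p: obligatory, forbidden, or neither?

Neither

Premise 9 is O(a → p), but O(a) is not derivable from the premises (the permission P(a) asserts only ¬O(¬a), not O(a)), so it does not yield O(p).
No premise or chain of K-axiom applications forces O(p), and none forces O(¬p). So p is neither obligatory nor forbidden under these norms.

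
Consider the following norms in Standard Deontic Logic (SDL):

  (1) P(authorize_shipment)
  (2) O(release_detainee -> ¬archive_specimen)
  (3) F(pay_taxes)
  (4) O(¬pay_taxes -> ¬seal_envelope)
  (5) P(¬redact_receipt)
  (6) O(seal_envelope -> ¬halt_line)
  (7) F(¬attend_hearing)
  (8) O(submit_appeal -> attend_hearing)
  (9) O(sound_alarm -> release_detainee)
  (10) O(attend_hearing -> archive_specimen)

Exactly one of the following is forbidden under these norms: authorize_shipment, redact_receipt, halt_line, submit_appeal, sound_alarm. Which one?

Premise 7, F(¬attend_hearing), is equivalent to O(attend_hearing).
Applying K to premise 10 (O(attend_hearing -> archive_specimen)) and O(attend_hearing) yields O(archive_specimen).
Premise 2, O(release_detainee -> ¬archive_specimen), contraposes to O(archive_specimen -> ¬release_detainee); with O(archive_specimen) we get O(¬release_detainee).
Premise 9 is O(sound_alarm -> release_detainee); contrapositively O(¬release_detainee -> ¬sound_alarm). Since O(¬release_detainee) holds, K gives O(¬sound_alarm).
So O(¬sound_alarm) holds, i.e. sound_alarm is forbidden. None of the other listed options is forbidden under the premises.

sound_alarm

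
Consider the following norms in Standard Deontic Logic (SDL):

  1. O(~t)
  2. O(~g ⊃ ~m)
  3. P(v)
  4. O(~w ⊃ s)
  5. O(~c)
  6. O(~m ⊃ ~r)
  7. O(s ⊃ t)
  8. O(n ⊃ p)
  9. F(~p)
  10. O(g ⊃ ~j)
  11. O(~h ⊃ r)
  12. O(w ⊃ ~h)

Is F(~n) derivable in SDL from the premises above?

Premise 8 is O(n ⊃ p); even if O(p) held, inferring O(n) would be affirming the consequent — invalid.
No other premise forces O(n). An ideal world satisfying every premise can still have ~n true, so F(~n) is not derivable.

No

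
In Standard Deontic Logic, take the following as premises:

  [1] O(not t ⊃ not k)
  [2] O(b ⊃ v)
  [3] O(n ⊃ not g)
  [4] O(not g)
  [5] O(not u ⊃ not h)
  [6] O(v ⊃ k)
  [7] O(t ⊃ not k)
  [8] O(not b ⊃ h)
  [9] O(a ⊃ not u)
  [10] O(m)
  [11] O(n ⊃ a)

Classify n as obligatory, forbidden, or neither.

By case analysis on t: premise 7 gives O(t ⊃ not k) and premise 1 gives O(not t ⊃ not k), so O(not k) either way.
Premise 6, O(v ⊃ k), contraposes to O(not k ⊃ not v); with O(not k) we get O(not v).
Premise 2, O(b ⊃ v), contraposes to O(not v ⊃ not b); with O(not v) we get O(not b).
Premise 8 is O(not b ⊃ h); since O(not b), deontic closure gives O(h).
Premise 5, O(not u ⊃ not h), contraposes to O(h ⊃ u); with O(h) we get O(u).
The contrapositive of premise 9 (O(a ⊃ not u)) is O(u ⊃ not a), and O(u) is already established, so O(not a).
The contrapositive of premise 11 (O(n ⊃ a)) is O(not a ⊃ not n), and O(not a) is already established, so O(not n).
Premises 3, 4, 10 do not contribute to this derivation.
Thus O(not n), which is F(n): n is forbidden.

Forbidden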